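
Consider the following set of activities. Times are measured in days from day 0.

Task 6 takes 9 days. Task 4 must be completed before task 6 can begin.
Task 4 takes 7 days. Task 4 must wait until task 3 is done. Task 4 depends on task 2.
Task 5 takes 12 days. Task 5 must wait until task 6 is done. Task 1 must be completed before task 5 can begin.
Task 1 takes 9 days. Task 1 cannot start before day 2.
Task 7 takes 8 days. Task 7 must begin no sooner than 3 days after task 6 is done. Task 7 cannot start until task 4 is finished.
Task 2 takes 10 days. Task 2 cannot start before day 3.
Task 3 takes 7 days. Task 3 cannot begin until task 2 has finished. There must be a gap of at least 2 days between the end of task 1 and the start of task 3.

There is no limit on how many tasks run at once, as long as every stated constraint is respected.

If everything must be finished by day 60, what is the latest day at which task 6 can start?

Task 5 must finish by day 60; it takes 12 days, so it must start by 60 − 12 = day 48.
Task 7 has no dependents, so it just needs to finish by day 60. Starting by 60 − 8 = day 52 achieves that.
For task 6: task 5 (must start by day 48); task 7 (must start by day 52, minus 3-day gap → day 49). The most restrictive is day 48; with a 9-day duration, task 6 must start by day 39.

39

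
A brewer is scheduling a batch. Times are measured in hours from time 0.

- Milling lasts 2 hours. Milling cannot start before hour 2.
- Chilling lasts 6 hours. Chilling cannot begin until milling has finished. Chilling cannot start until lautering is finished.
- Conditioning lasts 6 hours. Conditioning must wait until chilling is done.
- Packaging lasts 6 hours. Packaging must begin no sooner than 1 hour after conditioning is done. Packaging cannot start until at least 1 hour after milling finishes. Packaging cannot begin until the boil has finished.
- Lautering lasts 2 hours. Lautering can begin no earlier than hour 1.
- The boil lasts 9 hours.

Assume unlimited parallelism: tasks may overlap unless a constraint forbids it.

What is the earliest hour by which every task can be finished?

23

The boil has no prerequisites, so it starts at hour 0 and finishes at hour 9.
After its own release at hour 1, lautering can start at hour 1 and finishes at hour 3.
Milling waits on its own release at hour 2, so it starts at hour 2 and finishes at 2 + 2 = hour 4.
Chilling needs all of milling (finishes hour 4); lautering (finishes hour 3). That puts its earliest start at hour 4; it finishes at 4 + 6 = hour 10.
Conditioning cannot begin until chilling (finishes hour 10). It runs from hour 10 to 10 + 6 = hour 16.
Packaging needs all of conditioning (finishes hour 16, plus 1-hour gap → hour 17); milling (finishes hour 4, plus 1-hour gap → hour 5); the boil (finishes hour 9). That puts its earliest start at hour 17; it finishes at 17 + 6 = hour 23.
All tasks are finished once the last one completes. Finish times: Milling at 4, Lautering at 3, The boil at 9, Chilling at 10, Conditioning at 16, Packaging at 23. The latest is hour 23.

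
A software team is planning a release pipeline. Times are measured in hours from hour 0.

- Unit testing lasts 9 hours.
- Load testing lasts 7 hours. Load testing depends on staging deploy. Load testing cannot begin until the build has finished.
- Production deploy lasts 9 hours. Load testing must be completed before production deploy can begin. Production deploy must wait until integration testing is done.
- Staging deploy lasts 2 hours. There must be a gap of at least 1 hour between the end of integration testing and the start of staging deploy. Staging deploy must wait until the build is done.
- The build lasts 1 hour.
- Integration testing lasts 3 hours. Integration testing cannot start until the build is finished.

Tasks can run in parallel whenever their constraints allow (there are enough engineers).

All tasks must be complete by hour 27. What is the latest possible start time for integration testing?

5

Production deploy has no dependents, so it just needs to finish by hour 27. Starting by 27 − 9 = hour 18 achieves that.
Load testing has to be done before production deploy (must start by hour 18). That means finishing by hour 18, i.e. starting by 18 − 7 = hour 11.
Staging deploy feeds into load testing (must start by hour 11); so staging deploy must finish by hour 11 and therefore start by hour 9.
Integration testing has several dependents: staging deploy (must start by hour 9, minus 1-hour gap → hour 8); production deploy (must start by hour 18). The earliest of those limits is hour 8, so integration testing must start by 8 − 3 = hour 5.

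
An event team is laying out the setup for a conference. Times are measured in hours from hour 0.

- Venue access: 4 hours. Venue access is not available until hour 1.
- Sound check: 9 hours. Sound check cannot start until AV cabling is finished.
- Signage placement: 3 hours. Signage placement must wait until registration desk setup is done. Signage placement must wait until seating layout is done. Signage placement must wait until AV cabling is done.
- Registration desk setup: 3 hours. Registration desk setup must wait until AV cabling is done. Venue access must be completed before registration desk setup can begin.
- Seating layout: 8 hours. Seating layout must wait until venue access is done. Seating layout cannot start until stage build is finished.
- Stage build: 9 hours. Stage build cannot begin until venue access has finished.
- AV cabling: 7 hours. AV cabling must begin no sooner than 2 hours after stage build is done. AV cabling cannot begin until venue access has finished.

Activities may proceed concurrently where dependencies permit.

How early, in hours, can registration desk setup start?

After its own release at hour 1, venue access can start at hour 1 and finishes at hour 5.
Stage build waits on venue access (finishes hour 5), so it starts at hour 5 and finishes at 5 + 9 = hour 14.
AV cabling has to wait for stage build (finishes hour 14, plus 2-hour gap → hour 16); venue access (finishes hour 5). The latest of these is hour 16, so AV cabling runs hour 16 to 16 + 7 = hour 23.
Registration desk setup waits on AV cabling (finishes hour 23); venue access (finishes hour 5). The latest of these is hour 23, which is the earliest registration desk setup can start.

23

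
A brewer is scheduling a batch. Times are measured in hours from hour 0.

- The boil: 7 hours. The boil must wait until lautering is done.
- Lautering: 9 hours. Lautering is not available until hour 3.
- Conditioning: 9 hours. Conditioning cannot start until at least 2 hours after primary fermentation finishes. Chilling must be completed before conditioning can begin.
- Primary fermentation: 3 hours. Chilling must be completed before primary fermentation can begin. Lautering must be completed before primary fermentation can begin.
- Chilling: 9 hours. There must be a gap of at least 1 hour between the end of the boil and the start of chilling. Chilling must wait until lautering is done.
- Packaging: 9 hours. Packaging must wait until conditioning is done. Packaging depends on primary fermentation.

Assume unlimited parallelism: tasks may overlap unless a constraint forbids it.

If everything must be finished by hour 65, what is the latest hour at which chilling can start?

33

Packaging must finish by hour 65; it takes 9 hours, so it must start by 65 − 9 = hour 56.
Conditioning must finish before packaging (must start by hour 56). With a 9-hour duration, conditioning must start by 56 − 9 = hour 47.
For primary fermentation: conditioning (must start by hour 47, minus 2-hour gap → hour 45); packaging (must start by hour 56). The most restrictive is hour 45; with a 3-hour duration, primary fermentation must start by hour 42.
Chilling feeds primary fermentation (must start by hour 42); conditioning (must start by hour 47). Taking the minimum, chilling must finish by hour 42 and start by 42 − 9 = hour 33.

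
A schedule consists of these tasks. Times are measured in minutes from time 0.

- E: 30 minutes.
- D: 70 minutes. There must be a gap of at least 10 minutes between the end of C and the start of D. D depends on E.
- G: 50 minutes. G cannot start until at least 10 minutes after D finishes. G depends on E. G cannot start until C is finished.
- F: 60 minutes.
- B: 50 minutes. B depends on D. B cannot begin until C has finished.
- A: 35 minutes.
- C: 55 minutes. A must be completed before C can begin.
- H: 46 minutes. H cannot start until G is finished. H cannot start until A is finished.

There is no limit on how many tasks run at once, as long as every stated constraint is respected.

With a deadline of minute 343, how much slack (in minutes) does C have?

A can start immediately at minute 0; it finishes at minute 35.
C cannot begin until A (finishes minute 35). It runs from minute 35 to 35 + 55 = minute 90.

Working backward from the deadline:
To finish by minute 343, B (duration 50) must start no later than minute 293.
H has no dependents, so it just needs to finish by minute 343. Starting by 343 − 46 = minute 297 achieves that.
G must finish before H (must start by minute 297). With a 50-minute duration, G must start by 297 − 50 = minute 247.
D feeds B (must start by minute 293); G (must start by minute 247, minus 10-minute gap → minute 237). Taking the minimum, D must finish by minute 237 and start by 237 − 70 = minute 167.
C feeds B (must start by minute 293); D (must start by minute 167, minus 10-minute gap → minute 157); G (must start by minute 247). Taking the minimum, C must finish by minute 157 and start by 157 − 55 = minute 102.
So C can start as early as minute 35 and as late as minute 102, giving 102 − 35 = 67 minutes of slack.

67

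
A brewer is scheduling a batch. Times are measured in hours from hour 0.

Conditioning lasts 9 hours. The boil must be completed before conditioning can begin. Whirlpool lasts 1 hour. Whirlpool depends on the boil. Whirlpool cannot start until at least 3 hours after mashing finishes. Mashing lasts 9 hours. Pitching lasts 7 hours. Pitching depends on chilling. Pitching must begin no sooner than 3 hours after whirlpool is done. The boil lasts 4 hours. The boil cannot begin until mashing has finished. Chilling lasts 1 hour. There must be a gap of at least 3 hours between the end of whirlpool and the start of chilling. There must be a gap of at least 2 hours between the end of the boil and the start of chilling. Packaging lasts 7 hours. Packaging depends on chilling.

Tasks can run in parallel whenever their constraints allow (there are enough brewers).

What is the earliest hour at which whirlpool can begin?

Mashing has no prerequisites, so it starts at hour 0 and finishes at hour 9.
After mashing (finishes hour 9), the boil can start at hour 9 and finishes at hour 13.
Whirlpool waits on the boil (finishes hour 13); mashing (finishes hour 9, plus 3-hour gap → hour 12). The latest of these is hour 13, which is the earliest whirlpool can start.

13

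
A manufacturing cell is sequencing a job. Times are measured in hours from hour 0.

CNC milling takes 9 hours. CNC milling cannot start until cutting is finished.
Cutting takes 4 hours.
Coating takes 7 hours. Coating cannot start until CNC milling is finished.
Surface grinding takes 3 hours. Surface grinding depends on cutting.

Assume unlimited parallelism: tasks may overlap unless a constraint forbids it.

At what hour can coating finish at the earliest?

Cutting can start immediately at hour 0; it finishes at hour 4.
CNC milling waits on cutting (finishes hour 4), so it starts at hour 4 and finishes at 4 + 9 = hour 13.
Coating waits on CNC milling (finishes hour 13), so it starts at hour 13 and finishes at 13 + 7 = hour 20.

20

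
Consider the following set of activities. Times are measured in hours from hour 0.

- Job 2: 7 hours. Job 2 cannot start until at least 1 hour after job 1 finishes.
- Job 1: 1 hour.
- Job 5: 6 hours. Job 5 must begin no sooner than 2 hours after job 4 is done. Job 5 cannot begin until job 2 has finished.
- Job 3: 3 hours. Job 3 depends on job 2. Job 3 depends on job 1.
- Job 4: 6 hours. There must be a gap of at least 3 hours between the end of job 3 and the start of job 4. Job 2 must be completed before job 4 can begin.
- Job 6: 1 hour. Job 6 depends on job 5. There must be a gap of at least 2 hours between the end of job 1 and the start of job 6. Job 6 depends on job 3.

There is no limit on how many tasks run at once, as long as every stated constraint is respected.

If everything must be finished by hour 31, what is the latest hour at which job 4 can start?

16

Job 6 has no dependents, so it just needs to finish by hour 31. Starting by 31 − 1 = hour 30 achieves that.
Since job 6 (must start by hour 30) depends on it, job 5 must finish by hour 30. Backing off its 6-hour duration gives a latest start of hour 24.
Job 4 has to be done before job 5 (must start by hour 24, minus 2-hour gap → hour 22). That means finishing by hour 22, i.e. starting by 22 − 6 = hour 16.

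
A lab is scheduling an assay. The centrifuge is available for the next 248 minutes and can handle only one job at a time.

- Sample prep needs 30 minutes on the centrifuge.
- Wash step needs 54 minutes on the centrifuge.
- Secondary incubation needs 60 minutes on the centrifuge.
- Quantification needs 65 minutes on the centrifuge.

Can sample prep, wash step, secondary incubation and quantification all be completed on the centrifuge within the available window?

Yes

Running back to back, the jobs need 30 + 54 + 60 + 65 = 209 minutes on the centrifuge.
Since 209 ≤ 248, they fit within the window.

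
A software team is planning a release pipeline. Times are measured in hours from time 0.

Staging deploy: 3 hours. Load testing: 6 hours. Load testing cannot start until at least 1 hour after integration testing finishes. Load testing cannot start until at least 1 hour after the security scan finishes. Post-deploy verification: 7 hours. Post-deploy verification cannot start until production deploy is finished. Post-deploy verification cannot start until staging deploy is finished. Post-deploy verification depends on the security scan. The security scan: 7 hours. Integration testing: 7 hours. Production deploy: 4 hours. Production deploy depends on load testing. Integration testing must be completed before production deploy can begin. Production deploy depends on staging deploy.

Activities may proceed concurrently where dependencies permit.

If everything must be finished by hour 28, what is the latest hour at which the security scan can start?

3

Nothing follows post-deploy verification; the deadline of hour 28 is its only limit. It must start by 28 − 7 = hour 21.
Production deploy must finish before post-deploy verification (must start by hour 21). With a 4-hour duration, production deploy must start by 21 − 4 = hour 17.
Load testing must finish before production deploy (must start by hour 17). With a 6-hour duration, load testing must start by 17 − 6 = hour 11.
The security scan feeds load testing (must start by hour 11, minus 1-hour gap → hour 10); post-deploy verification (must start by hour 21). Taking the minimum, the security scan must finish by hour 10 and start by 10 − 7 = hour 3.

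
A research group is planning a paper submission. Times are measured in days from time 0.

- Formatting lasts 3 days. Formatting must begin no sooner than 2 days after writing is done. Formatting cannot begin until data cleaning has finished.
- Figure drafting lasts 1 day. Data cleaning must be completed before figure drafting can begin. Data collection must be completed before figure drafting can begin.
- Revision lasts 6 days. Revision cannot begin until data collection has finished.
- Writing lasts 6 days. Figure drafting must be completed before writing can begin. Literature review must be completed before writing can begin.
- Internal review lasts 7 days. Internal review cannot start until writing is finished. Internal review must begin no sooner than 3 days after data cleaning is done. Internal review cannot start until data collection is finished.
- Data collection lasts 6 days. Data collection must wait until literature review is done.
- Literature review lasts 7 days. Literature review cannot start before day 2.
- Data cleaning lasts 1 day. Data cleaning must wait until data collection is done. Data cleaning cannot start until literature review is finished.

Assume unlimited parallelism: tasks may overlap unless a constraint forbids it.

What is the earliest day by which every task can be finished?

Literature review waits on its own release at day 2, so it starts at day 2 and finishes at 2 + 7 = day 9.
After literature review (finishes day 9), data collection can start at day 9 and finishes at day 15.
Revision waits on data collection (finishes day 15), so it starts at day 15 and finishes at 15 + 6 = day 21.
Data cleaning needs all of data collection (finishes day 15); literature review (finishes day 9). That puts its earliest start at day 15; it finishes at 15 + 1 = day 16.
For figure drafting: data cleaning (finishes day 16); data collection (finishes day 15). Taking the maximum gives a start of day 16, and it finishes at 16 + 1 = day 17.
Writing needs all of figure drafting (finishes day 17); literature review (finishes day 9). That puts its earliest start at day 17; it finishes at 17 + 6 = day 23.
Formatting needs all of writing (finishes day 23, plus 2-day gap → day 25); data cleaning (finishes day 16). That puts its earliest start at day 25; it finishes at 25 + 3 = day 28.
Internal review cannot start until writing (finishes day 23); data cleaning (finishes day 16, plus 3-day gap → day 19); data collection (finishes day 15). The controlling bound is day 23, so internal review finishes at 23 + 7 = day 30.
All tasks are finished once the last one completes. Finish times: Literature review at 9, Data collection at 15, Data cleaning at 16, Figure drafting at 17, Writing at 23, Internal review at 30, Revision at 21, Formatting at 28. The latest is day 30.

30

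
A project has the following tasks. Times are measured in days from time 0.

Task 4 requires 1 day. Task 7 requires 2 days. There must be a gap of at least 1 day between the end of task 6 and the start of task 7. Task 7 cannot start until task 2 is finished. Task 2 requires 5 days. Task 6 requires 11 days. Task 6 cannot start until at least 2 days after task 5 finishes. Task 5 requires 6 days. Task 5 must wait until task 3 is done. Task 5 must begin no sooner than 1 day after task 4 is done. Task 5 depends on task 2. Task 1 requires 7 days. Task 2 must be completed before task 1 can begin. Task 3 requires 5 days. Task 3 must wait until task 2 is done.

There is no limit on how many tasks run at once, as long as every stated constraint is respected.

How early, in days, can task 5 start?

Task 4 can start immediately at day 0; it finishes at day 1.
Task 2 can start immediately at day 0; it finishes at day 5.
Task 3 cannot begin until task 2 (finishes day 5). It runs from day 5 to 5 + 5 = day 10.
Task 5 waits on task 3 (finishes day 10); task 4 (finishes day 1, plus 1-day gap → day 2); task 2 (finishes day 5). The latest of these is day 10, which is the earliest task 5 can start.

10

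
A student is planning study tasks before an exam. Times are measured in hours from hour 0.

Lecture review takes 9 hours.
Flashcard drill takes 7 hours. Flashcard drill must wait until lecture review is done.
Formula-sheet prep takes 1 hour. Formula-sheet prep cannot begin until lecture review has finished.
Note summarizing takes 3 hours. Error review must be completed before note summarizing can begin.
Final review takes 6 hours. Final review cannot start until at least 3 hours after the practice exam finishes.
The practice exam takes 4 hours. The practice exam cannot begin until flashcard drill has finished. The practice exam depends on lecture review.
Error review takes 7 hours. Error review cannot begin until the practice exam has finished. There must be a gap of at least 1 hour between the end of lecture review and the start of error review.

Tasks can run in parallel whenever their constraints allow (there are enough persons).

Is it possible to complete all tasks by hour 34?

Lecture review can start immediately at hour 0; it finishes at hour 9.
After lecture review (finishes hour 9), formula-sheet prep can start at hour 9 and finishes at hour 10.
Flashcard drill waits on lecture review (finishes hour 9), so it starts at hour 9 and finishes at 9 + 7 = hour 16.
The practice exam has to wait for flashcard drill (finishes hour 16); lecture review (finishes hour 9). The latest of these is hour 16, so the practice exam runs hour 16 to 16 + 4 = hour 20.
Final review cannot begin until the practice exam (finishes hour 20, plus 3-hour gap → hour 23). It runs from hour 23 to 23 + 6 = hour 29.
For error review: the practice exam (finishes hour 20); lecture review (finishes hour 9, plus 1-hour gap → hour 10). Taking the maximum gives a start of hour 20, and it finishes at 20 + 7 = hour 27.
Note summarizing cannot begin until error review (finishes hour 27). It runs from hour 27 to 27 + 3 = hour 30.
Every task is finished by hour 30, which is no later than the deadline of 34, so the schedule is feasible.

Yes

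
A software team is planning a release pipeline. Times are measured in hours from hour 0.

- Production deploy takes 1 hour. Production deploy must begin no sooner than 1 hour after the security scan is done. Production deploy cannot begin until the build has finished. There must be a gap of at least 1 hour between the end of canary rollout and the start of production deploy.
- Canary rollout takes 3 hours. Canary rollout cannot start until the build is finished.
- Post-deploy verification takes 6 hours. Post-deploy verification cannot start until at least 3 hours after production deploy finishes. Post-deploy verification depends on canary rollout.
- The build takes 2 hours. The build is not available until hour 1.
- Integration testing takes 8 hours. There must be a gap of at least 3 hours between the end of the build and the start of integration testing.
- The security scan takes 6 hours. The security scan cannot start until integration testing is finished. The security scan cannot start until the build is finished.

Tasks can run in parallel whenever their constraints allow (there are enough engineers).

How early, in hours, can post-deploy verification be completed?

31

The build cannot begin until its own release at hour 1. It runs from hour 1 to 1 + 2 = hour 3.
Canary rollout cannot begin until the build (finishes hour 3). It runs from hour 3 to 3 + 3 = hour 6.
Integration testing cannot begin until the build (finishes hour 3, plus 3-hour gap → hour 6). It runs from hour 6 to 6 + 8 = hour 14.
The security scan cannot start until integration testing (finishes hour 14); the build (finishes hour 3). The controlling bound is hour 14, so the security scan finishes at 14 + 6 = hour 20.
Production deploy cannot start until the security scan (finishes hour 20, plus 1-hour gap → hour 21); the build (finishes hour 3); canary rollout (finishes hour 6, plus 1-hour gap → hour 7). The controlling bound is hour 21, so production deploy finishes at 21 + 1 = hour 22.
Post-deploy verification needs all of production deploy (finishes hour 22, plus 3-hour gap → hour 25); canary rollout (finishes hour 6). That puts its earliest start at hour 25; it finishes at 25 + 6 = hour 31.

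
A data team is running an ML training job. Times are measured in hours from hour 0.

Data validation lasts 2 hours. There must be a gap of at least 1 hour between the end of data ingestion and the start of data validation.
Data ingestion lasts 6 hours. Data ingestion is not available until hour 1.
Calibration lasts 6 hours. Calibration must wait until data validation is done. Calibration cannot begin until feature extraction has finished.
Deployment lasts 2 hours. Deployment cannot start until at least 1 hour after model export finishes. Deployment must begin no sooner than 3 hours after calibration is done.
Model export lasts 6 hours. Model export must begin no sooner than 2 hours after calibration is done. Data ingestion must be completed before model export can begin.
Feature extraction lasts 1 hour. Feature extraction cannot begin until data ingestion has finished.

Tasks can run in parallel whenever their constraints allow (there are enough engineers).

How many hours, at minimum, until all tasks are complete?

27

Data ingestion waits on its own release at hour 1, so it starts at hour 1 and finishes at 1 + 6 = hour 7.
Feature extraction cannot begin until data ingestion (finishes hour 7). It runs from hour 7 to 7 + 1 = hour 8.
Data validation cannot begin until data ingestion (finishes hour 7, plus 1-hour gap → hour 8). It runs from hour 8 to 8 + 2 = hour 10.
For calibration: data validation (finishes hour 10); feature extraction (finishes hour 8). Taking the maximum gives a start of hour 10, and it finishes at 10 + 6 = hour 16.
Model export needs all of calibration (finishes hour 16, plus 2-hour gap → hour 18); data ingestion (finishes hour 7). That puts its earliest start at hour 18; it finishes at 18 + 6 = hour 24.
Deployment has to wait for model export (finishes hour 24, plus 1-hour gap → hour 25); calibration (finishes hour 16, plus 3-hour gap → hour 19). The latest of these is hour 25, so deployment runs hour 25 to 25 + 2 = hour 27.
All tasks are finished once the last one completes. Finish times: Data ingestion at 7, Data validation at 10, Feature extraction at 8, Calibration at 16, Model export at 24, Deployment at 27. The latest is hour 27.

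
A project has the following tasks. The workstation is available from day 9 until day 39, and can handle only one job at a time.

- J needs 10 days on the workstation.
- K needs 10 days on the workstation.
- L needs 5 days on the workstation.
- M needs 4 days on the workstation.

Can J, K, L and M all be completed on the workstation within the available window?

The workstation window is 39 − 9 = 30 days.
Running back to back, the jobs need 10 + 10 + 5 + 4 = 29 days on the workstation.
Since 29 ≤ 30, they fit within the window.

Yes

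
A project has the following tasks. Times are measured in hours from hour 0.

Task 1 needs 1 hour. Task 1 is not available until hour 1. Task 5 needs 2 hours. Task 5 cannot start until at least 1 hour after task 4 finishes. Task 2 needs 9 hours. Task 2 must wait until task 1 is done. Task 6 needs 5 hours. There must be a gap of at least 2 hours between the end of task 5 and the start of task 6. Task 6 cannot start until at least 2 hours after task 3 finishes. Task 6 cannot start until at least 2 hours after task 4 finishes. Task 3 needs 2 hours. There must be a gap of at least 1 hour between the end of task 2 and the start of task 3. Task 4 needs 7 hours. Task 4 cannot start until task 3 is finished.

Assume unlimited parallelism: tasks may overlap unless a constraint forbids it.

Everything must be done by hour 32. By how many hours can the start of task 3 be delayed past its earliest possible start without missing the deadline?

1

Task 1 cannot begin until its own release at hour 1. It runs from hour 1 to 1 + 1 = hour 2.
After task 1 (finishes hour 2), task 2 can start at hour 2 and finishes at hour 11.
Task 3 cannot begin until task 2 (finishes hour 11, plus 1-hour gap → hour 12). It runs from hour 12 to 12 + 2 = hour 14.

Working backward from the deadline:
To finish by hour 32, task 6 (duration 5) must start no later than hour 27.
Task 5 feeds into task 6 (must start by hour 27, minus 2-hour gap → hour 25); so task 5 must finish by hour 25 and therefore start by hour 23.
Task 4 feeds task 5 (must start by hour 23, minus 1-hour gap → hour 22); task 6 (must start by hour 27, minus 2-hour gap → hour 25). Taking the minimum, task 4 must finish by hour 22 and start by 22 − 7 = hour 15.
Task 3 has several dependents: task 4 (must start by hour 15); task 6 (must start by hour 27, minus 2-hour gap → hour 25). The earliest of those limits is hour 15, so task 3 must start by 15 − 2 = hour 13.
So task 3 can start as early as hour 12 and as late as hour 13, giving 13 − 12 = 1 hour of slack.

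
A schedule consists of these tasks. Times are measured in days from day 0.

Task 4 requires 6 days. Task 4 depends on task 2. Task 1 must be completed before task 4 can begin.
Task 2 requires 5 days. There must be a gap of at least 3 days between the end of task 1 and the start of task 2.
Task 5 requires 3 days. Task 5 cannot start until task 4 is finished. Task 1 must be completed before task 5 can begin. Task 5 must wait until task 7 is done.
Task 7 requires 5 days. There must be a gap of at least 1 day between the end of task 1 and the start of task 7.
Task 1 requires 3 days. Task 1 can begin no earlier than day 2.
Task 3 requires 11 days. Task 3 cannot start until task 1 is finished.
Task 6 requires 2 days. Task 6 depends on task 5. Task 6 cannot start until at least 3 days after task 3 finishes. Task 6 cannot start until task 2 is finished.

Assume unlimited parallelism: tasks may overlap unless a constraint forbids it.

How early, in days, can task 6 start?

Task 1 cannot begin until its own release at day 2. It runs from day 2 to 2 + 3 = day 5.
Task 7 waits on task 1 (finishes day 5, plus 1-day gap → day 6), so it starts at day 6 and finishes at 6 + 5 = day 11.
Task 3 cannot begin until task 1 (finishes day 5). It runs from day 5 to 5 + 11 = day 16.
Task 2 cannot begin until task 1 (finishes day 5, plus 3-day gap → day 8). It runs from day 8 to 8 + 5 = day 13.
For task 4: task 2 (finishes day 13); task 1 (finishes day 5). Taking the maximum gives a start of day 13, and it finishes at 13 + 6 = day 19.
For task 5: task 4 (finishes day 19); task 1 (finishes day 5); task 7 (finishes day 11). Taking the maximum gives a start of day 19, and it finishes at 19 + 3 = day 22.
Task 6 waits on task 5 (finishes day 22); task 3 (finishes day 16, plus 3-day gap → day 19); task 2 (finishes day 13). The latest of these is day 22, which is the earliest task 6 can start.

22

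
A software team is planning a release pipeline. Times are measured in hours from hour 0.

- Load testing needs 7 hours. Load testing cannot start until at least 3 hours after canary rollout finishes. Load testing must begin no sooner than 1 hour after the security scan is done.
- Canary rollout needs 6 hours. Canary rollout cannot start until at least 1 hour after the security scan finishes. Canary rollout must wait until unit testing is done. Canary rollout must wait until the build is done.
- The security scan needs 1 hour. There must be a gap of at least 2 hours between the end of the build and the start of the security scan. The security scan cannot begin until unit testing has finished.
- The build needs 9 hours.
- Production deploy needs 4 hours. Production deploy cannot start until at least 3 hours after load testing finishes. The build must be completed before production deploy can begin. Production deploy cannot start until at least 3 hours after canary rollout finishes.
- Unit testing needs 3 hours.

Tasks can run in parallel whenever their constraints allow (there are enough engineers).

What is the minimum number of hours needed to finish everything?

36

Unit testing can start immediately at hour 0; it finishes at hour 3.
The build can start immediately at hour 0; it finishes at hour 9.
For the security scan: the build (finishes hour 9, plus 2-hour gap → hour 11); unit testing (finishes hour 3). Taking the maximum gives a start of hour 11, and it finishes at 11 + 1 = hour 12.
Canary rollout cannot start until the security scan (finishes hour 12, plus 1-hour gap → hour 13); unit testing (finishes hour 3); the build (finishes hour 9). The controlling bound is hour 13, so canary rollout finishes at 13 + 6 = hour 19.
Load testing needs all of canary rollout (finishes hour 19, plus 3-hour gap → hour 22); the security scan (finishes hour 12, plus 1-hour gap → hour 13). That puts its earliest start at hour 22; it finishes at 22 + 7 = hour 29.
Production deploy needs all of load testing (finishes hour 29, plus 3-hour gap → hour 32); the build (finishes hour 9); canary rollout (finishes hour 19, plus 3-hour gap → hour 22). That puts its earliest start at hour 32; it finishes at 32 + 4 = hour 36.
All tasks are finished once the last one completes. Finish times: The build at 9, Unit testing at 3, The security scan at 12, Canary rollout at 19, Load testing at 29, Production deploy at 36. The latest is hour 36.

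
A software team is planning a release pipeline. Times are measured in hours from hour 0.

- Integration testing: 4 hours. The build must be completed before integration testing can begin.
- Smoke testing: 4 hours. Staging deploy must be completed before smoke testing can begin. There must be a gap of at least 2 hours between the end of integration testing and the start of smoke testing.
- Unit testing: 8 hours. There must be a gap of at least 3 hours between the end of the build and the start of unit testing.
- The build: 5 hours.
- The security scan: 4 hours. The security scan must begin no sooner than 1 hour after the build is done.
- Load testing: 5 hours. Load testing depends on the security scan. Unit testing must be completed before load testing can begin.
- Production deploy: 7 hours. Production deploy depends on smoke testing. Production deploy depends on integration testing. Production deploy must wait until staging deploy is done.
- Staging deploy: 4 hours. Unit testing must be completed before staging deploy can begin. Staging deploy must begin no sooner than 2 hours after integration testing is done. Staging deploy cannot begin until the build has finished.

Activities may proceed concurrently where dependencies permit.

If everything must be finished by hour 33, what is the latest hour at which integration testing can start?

12

Production deploy must finish by hour 33; it takes 7 hours, so it must start by 33 − 7 = hour 26.
Smoke testing feeds into production deploy (must start by hour 26); so smoke testing must finish by hour 26 and therefore start by hour 22.
Staging deploy feeds smoke testing (must start by hour 22); production deploy (must start by hour 26). Taking the minimum, staging deploy must finish by hour 22 and start by 22 − 4 = hour 18.
Integration testing must finish in time for staging deploy (must start by hour 18, minus 2-hour gap → hour 16); smoke testing (must start by hour 22, minus 2-hour gap → hour 20); production deploy (must start by hour 26). The tightest is hour 16, so integration testing must start by 16 − 4 = hour 12.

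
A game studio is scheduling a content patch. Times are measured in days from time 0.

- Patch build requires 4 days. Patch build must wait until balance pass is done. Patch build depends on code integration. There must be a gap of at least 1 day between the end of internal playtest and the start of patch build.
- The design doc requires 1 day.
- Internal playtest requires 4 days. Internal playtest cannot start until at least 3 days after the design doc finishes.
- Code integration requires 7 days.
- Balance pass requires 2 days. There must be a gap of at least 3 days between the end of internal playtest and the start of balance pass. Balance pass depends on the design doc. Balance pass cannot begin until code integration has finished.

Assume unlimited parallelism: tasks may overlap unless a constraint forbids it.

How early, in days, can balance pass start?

Nothing blocks code integration, so it runs from day 0 to day 7.
The design doc has no prerequisites, so it starts at day 0 and finishes at day 1.
After the design doc (finishes day 1, plus 3-day gap → day 4), internal playtest can start at day 4 and finishes at day 8.
Balance pass waits on internal playtest (finishes day 8, plus 3-day gap → day 11); the design doc (finishes day 1); code integration (finishes day 7). The latest of these is day 11, which is the earliest balance pass can start.

11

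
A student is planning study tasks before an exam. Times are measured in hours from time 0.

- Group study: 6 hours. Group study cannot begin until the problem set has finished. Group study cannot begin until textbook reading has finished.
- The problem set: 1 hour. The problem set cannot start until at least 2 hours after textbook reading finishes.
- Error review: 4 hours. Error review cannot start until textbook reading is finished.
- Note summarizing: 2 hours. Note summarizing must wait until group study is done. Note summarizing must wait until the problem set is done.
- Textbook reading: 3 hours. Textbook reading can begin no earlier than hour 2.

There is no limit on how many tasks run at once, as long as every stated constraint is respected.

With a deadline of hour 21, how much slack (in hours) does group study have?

5

After its own release at hour 2, textbook reading can start at hour 2 and finishes at hour 5.
After textbook reading (finishes hour 5, plus 2-hour gap → hour 7), the problem set can start at hour 7 and finishes at hour 8.
For group study: the problem set (finishes hour 8); textbook reading (finishes hour 5). Taking the maximum gives a start of hour 8, and it finishes at 8 + 6 = hour 14.

Working backward from the deadline:
Note summarizing has no dependents, so it just needs to finish by hour 21. Starting by 21 − 2 = hour 19 achieves that.
Group study must finish before note summarizing (must start by hour 19). With a 6-hour duration, group study must start by 19 − 6 = hour 13.
So group study can start as early as hour 8 and as late as hour 13, giving 13 − 8 = 5 hours of slack.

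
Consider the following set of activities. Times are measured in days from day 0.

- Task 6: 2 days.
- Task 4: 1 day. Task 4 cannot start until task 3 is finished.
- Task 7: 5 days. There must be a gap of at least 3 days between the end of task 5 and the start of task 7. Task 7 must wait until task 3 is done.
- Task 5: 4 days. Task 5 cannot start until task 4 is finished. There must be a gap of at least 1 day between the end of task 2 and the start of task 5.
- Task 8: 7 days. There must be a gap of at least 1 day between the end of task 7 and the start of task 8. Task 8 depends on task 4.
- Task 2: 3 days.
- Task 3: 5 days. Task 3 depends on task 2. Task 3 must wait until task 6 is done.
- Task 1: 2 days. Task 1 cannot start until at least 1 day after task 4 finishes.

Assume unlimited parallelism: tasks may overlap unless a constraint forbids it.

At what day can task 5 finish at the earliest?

13

Nothing blocks task 6, so it runs from day 0 to day 2.
Nothing blocks task 2, so it runs from day 0 to day 3.
Task 3 cannot start until task 2 (finishes day 3); task 6 (finishes day 2). The controlling bound is day 3, so task 3 finishes at 3 + 5 = day 8.
Task 4 cannot begin until task 3 (finishes day 8). It runs from day 8 to 8 + 1 = day 9.
For task 5: task 4 (finishes day 9); task 2 (finishes day 3, plus 1-day gap → day 4). Taking the maximum gives a start of day 9, and it finishes at 9 + 4 = day 13.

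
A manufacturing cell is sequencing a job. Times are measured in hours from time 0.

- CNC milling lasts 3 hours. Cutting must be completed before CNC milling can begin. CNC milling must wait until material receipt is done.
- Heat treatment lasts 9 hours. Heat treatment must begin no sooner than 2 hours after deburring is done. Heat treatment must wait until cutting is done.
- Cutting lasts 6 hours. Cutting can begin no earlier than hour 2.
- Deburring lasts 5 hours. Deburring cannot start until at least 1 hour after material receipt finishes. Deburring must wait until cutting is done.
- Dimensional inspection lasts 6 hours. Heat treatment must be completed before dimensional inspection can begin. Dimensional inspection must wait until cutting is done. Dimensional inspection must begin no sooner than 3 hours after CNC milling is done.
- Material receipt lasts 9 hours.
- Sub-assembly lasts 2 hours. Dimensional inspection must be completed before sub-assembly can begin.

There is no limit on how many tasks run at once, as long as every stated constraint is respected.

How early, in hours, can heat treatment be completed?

Cutting cannot begin until its own release at hour 2. It runs from hour 2 to 2 + 6 = hour 8.
Nothing blocks material receipt, so it runs from hour 0 to hour 9.
Deburring cannot start until material receipt (finishes hour 9, plus 1-hour gap → hour 10); cutting (finishes hour 8). The controlling bound is hour 10, so deburring finishes at 10 + 5 = hour 15.
Heat treatment has to wait for deburring (finishes hour 15, plus 2-hour gap → hour 17); cutting (finishes hour 8). The latest of these is hour 17, so heat treatment runs hour 17 to 17 + 9 = hour 26.

26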